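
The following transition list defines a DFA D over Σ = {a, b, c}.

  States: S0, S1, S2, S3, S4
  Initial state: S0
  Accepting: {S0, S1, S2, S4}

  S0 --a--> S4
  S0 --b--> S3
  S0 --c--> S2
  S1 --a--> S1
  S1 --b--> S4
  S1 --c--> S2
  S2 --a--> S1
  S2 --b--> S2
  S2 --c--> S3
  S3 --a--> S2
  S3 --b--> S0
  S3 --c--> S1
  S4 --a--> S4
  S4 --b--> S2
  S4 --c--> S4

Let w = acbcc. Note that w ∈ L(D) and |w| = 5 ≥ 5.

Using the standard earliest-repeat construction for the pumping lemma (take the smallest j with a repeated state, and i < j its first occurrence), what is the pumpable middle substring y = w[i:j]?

State sequence: S0 -a-> S4 -c-> S4 -b-> S2 -c-> S3 -c-> S1
First repeat at step 2: S4 was already visited.

So i = 1, j = 2, giving x = w[0:1] = a, y = w[1:2] = c, z = w[2:5] = bcc.
Check: |xy| = 2 ≤ 5 and |y| = 1 ≥ 1. Reading y takes D from S4 back to S4, so every xyⁱz is accepted.

c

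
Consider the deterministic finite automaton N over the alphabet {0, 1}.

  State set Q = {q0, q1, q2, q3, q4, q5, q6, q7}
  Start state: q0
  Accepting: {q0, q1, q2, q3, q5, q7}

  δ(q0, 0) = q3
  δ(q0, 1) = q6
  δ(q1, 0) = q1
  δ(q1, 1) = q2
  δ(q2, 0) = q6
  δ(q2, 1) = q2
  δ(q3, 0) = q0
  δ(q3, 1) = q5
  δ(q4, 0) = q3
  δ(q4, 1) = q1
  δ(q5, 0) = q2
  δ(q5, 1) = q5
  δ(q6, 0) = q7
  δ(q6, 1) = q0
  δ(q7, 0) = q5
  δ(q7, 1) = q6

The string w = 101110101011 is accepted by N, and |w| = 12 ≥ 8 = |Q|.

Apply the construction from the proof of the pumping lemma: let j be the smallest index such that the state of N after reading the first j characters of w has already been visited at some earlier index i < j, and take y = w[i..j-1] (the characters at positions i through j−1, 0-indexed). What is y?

01

Run of N on w = 1 0 1 1 1 0 1 0 1 0 1 1:
  step 0: q0  (start)
  step 1: q6  (read 1: q0→q6)
  step 2: q7  (read 0: q6→q7)
  step 3: q6  (read 1: q7→q6)   ← first repeat (q6 seen earlier)
  step 4: q0  (read 1: q6→q0)
  step 5: q6  (read 1: q0→q6)
  step 6: q7  (read 0: q6→q7)
  step 7: q6  (read 1: q7→q6)
  step 8: q7  (read 0: q6→q7)
  step 9: q6  (read 1: q7→q6)
  step 10: q7  (read 0: q6→q7)
  step 11: q6  (read 1: q7→q6)
  step 12: q0  (read 1: q6→q0)

So i = 1, j = 3, giving x = w[0:1] = 1, y = w[1:3] = 01, z = w[3:12] = 110101011.
Check: |xy| = 3 ≤ 8 and |y| = 2 ≥ 1. Reading y takes N from q6 back to q6, so every xyⁱz is accepted.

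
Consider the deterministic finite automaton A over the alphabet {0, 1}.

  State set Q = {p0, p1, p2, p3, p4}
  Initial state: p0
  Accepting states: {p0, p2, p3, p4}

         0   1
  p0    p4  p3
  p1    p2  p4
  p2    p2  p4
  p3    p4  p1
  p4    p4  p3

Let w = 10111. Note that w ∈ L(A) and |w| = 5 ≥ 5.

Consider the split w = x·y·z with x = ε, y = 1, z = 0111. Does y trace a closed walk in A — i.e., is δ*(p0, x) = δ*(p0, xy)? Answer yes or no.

no

State sequence: p0 -1-> p3

After x (step 0): p0. After xy (step 1): p3.
They differ (p0 ≠ p3), so y is not a cycle from the state after x; this split is not the one the pumping-lemma construction produces, and pumping y need not keep the string in L(A).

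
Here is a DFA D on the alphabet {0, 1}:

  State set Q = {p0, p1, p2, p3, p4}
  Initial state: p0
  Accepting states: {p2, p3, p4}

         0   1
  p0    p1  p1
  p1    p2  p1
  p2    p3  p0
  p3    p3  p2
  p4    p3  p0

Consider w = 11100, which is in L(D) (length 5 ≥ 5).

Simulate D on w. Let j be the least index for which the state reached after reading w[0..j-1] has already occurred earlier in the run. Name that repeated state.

p1

State sequence: p0 -1-> p1 -1-> p1 -1-> p1 -0-> p2 -0-> p3
First repeat at step 2: p1 was already visited.

The earliest repeat is at step j = 2: D is in p1, which it already visited at step i = 1.
Pumping length from the standard proof: p = 5 (the number of states). The repeated state found above gives |xy| = j ≤ 5 and |y| = j − i ≥ 1.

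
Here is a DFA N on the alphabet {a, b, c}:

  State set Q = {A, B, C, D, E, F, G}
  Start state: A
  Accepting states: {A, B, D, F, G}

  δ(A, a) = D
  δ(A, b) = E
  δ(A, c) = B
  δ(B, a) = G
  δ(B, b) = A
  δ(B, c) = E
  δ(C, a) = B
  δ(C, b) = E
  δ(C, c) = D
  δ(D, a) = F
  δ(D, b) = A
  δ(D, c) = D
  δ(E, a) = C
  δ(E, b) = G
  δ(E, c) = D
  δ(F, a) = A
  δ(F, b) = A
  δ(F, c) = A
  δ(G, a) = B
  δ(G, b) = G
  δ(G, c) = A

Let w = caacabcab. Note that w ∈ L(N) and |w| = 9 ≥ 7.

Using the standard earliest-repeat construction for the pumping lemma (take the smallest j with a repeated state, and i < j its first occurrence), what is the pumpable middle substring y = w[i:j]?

Run of N on w = c a a c a b c a b:
  step 0: A  (start)
  step 1: B  (read c: A→B)
  step 2: G  (read a: B→G)
  step 3: B  (read a: G→B)   ← first repeat (B seen earlier)
  step 4: E  (read c: B→E)
  step 5: C  (read a: E→C)
  step 6: E  (read b: C→E)
  step 7: D  (read c: E→D)
  step 8: F  (read a: D→F)
  step 9: A  (read b: F→A)

So i = 1, j = 3, giving x = w[0:1] = c, y = w[1:3] = aa, z = w[3:9] = cabcab.
Check: |xy| = 3 ≤ 7 and |y| = 2 ≥ 1. Reading y takes N from B back to B, so every xyⁱz is accepted.

aa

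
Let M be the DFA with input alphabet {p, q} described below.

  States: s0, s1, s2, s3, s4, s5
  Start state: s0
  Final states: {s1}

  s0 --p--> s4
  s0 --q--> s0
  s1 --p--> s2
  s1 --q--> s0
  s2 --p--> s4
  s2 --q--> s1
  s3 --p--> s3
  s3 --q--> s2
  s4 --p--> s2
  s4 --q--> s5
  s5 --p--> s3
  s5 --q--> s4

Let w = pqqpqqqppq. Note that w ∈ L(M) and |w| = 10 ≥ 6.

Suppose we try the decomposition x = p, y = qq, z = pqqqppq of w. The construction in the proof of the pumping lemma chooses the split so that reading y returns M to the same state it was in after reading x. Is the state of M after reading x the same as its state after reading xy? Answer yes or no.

yes

Run of M on the first 3 characters of w = p q q:
  step 0: s0  (start)
  step 1: s4  (read p: s0→s4)
  step 2: s5  (read q: s4→s5)
  step 3: s4  (read q: s5→s4)

After x (step 1): s4. After xy (step 3): s4.
They match, so y = qq drives M around a cycle from s4 back to itself; pumping y any number of times keeps M in s4 before reading z, and xyⁱz ∈ L(M) for every i ≥ 0.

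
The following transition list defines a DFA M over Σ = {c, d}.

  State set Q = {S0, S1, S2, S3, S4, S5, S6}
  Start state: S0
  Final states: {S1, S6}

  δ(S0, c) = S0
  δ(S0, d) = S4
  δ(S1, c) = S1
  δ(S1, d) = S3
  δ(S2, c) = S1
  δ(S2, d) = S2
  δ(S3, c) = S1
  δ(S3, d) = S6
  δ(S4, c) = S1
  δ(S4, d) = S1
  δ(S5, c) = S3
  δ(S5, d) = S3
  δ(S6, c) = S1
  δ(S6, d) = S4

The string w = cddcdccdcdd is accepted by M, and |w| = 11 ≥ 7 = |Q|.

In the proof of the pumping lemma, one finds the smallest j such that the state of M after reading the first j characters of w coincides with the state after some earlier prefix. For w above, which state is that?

S0

Run of M on w = c d d c d c c d c d d:
  step 0: S0  (start)
  step 1: S0  (read c: S0→S0)   ← first repeat (S0 seen earlier)
  step 2: S4  (read d: S0→S4)
  step 3: S1  (read d: S4→S1)
  step 4: S1  (read c: S1→S1)
  step 5: S3  (read d: S1→S3)
  step 6: S1  (read c: S3→S1)
  step 7: S1  (read c: S1→S1)
  step 8: S3  (read d: S1→S3)
  step 9: S1  (read c: S3→S1)
  step 10: S3  (read d: S1→S3)
  step 11: S6  (read d: S3→S6)

The earliest repeat is at step j = 1: M is in S0, which it already visited at step i = 0.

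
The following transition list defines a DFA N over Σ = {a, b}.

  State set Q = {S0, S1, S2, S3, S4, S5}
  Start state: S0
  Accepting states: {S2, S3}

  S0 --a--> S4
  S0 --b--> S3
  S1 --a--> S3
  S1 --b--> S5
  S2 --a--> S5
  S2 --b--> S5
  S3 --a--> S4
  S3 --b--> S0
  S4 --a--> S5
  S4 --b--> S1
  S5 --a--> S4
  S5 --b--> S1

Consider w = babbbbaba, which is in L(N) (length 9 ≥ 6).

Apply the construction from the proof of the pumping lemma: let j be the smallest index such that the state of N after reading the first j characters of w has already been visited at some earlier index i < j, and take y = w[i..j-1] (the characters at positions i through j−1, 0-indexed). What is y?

Run of N on w = b a b b b b a b a:
  step 0: S0  (start)
  step 1: S3  (read b: S0→S3)
  step 2: S4  (read a: S3→S4)
  step 3: S1  (read b: S4→S1)
  step 4: S5  (read b: S1→S5)
  step 5: S1  (read b: S5→S1)   ← first repeat (S1 seen earlier)
  step 6: S5  (read b: S1→S5)
  step 7: S4  (read a: S5→S4)
  step 8: S1  (read b: S4→S1)
  step 9: S3  (read a: S1→S3)

So i = 3, j = 5, giving x = w[0:3] = bab, y = w[3:5] = bb, z = w[5:9] = baba.
Check: |xy| = 5 ≤ 6 and |y| = 2 ≥ 1. Reading y takes N from S1 back to S1, so every xyⁱz is accepted.
With |Q| = 6, pigeonhole forces a state repeat no later than step 6; the substring read between the first and second visits to that state can be pumped.

bb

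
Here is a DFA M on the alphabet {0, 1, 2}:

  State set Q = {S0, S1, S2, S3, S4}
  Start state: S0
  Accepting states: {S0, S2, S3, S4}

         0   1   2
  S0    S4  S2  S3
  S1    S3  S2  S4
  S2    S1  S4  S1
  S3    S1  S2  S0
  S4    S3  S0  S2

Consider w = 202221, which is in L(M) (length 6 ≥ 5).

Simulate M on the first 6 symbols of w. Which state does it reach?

S2

State sequence: S0 -2-> S3 -0-> S1 -2-> S4 -2-> S2 -2-> S1 -1-> S2

After reading 6 characters, M is in state S2.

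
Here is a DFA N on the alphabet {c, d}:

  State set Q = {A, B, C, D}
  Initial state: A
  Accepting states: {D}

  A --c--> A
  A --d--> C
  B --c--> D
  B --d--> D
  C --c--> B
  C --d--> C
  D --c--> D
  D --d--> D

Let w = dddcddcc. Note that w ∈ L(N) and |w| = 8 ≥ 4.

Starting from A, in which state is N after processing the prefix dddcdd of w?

D

Run of N on the first 6 characters of w = d d d c d d:
  step 0: A  (start)
  step 1: C  (read d: A→C)
  step 2: C  (read d: C→C)
  step 3: C  (read d: C→C)
  step 4: B  (read c: C→B)
  step 5: D  (read d: B→D)
  step 6: D  (read d: D→D)

After reading 6 characters, N is in state D.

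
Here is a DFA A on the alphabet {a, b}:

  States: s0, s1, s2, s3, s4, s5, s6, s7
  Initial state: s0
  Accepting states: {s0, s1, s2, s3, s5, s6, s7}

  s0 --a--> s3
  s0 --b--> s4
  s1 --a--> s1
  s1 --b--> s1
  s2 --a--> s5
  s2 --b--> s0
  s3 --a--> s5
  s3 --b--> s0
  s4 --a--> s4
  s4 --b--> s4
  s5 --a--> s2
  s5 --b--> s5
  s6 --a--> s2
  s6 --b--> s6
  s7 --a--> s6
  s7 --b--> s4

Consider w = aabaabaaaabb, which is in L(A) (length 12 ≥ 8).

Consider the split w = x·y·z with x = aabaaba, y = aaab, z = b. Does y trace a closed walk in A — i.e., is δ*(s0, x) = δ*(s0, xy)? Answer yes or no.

State sequence: s0 -a-> s3 -a-> s5 -b-> s5 -a-> s2 -a-> s5 -b-> s5 -a-> s2 -a-> s5 -a-> s2 -a-> s5 -b-> s5

After x (step 7): s2. After xy (step 11): s5.
They differ (s2 ≠ s5), so y is not a cycle from the state after x; this split is not the one the pumping-lemma construction produces, and pumping y need not keep the string in L(A).

no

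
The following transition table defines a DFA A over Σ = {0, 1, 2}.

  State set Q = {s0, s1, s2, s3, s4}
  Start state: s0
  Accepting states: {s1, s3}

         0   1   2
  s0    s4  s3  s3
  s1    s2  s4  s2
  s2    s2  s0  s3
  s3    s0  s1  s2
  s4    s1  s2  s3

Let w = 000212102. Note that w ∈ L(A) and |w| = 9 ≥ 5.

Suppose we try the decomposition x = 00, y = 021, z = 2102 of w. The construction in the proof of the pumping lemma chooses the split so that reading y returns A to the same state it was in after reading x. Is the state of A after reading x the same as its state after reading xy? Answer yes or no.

Run of A on the first 5 characters of w = 0 0 0 2 1:
  step 0: s0  (start)
  step 1: s4  (read 0: s0→s4)
  step 2: s1  (read 0: s4→s1)
  step 3: s2  (read 0: s1→s2)
  step 4: s3  (read 2: s2→s3)
  step 5: s1  (read 1: s3→s1)

After x (step 2): s1. After xy (step 5): s1.
They match, so y = 021 drives A around a cycle from s1 back to itself; pumping y any number of times keeps A in s1 before reading z, and xyⁱz ∈ L(A) for every i ≥ 0.

yes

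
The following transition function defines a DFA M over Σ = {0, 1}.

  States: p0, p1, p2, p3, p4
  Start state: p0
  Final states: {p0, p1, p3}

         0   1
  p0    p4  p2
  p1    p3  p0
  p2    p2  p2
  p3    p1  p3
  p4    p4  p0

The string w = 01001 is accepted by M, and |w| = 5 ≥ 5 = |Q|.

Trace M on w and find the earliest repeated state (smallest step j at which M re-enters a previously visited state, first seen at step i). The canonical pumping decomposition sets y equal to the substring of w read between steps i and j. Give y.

State sequence: p0 -0-> p4 -1-> p0 -0-> p4 -0-> p4 -1-> p0
First repeat at step 2: p0 was already visited.

So i = 0, j = 2, giving x = w[0:0] = ε, y = w[0:2] = 01, z = w[2:5] = 001.
Check: |xy| = 2 ≤ 5 and |y| = 2 ≥ 1. Reading y takes M from p0 back to p0, so every xyⁱz is accepted.

01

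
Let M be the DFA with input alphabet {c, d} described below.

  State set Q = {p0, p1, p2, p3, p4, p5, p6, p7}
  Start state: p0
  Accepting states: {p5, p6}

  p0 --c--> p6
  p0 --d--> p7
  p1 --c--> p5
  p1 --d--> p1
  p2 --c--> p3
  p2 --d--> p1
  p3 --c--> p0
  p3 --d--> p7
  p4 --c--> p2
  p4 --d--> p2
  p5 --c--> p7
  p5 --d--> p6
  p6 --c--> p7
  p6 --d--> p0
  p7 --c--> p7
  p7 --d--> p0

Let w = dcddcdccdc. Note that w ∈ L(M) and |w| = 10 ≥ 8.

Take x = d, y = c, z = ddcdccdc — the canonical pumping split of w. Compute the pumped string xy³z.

xy^3z = d·c·c·c·ddcdccdc = dcccddcdccdc.
Reading y = c takes M from p7 back to p7, so after x·y·y·y the machine is still in p7, and z then leads to the accepting state p6. Hence dcccddcdccdc ∈ L(M).

dcccddcdccdc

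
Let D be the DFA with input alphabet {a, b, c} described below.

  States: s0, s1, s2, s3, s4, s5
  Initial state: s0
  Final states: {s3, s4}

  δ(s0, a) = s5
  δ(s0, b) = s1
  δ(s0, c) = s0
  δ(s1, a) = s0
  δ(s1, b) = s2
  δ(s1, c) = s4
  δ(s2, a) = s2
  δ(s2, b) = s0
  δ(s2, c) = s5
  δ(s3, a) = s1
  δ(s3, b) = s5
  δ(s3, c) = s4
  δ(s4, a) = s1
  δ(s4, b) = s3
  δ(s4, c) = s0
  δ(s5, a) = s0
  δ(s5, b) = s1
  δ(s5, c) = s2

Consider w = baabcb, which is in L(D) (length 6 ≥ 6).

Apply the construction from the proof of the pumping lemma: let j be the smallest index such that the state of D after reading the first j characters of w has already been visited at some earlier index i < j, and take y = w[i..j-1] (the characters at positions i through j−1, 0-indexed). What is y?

ba

Run of D on w = b a a b c b:
  step 0: s0  (start)
  step 1: s1  (read b: s0→s1)
  step 2: s0  (read a: s1→s0)   ← first repeat (s0 seen earlier)
  step 3: s5  (read a: s0→s5)
  step 4: s1  (read b: s5→s1)
  step 5: s4  (read c: s1→s4)
  step 6: s3  (read b: s4→s3)

So i = 0, j = 2, giving x = w[0:0] = ε, y = w[0:2] = ba, z = w[2:6] = abcb.
Check: |xy| = 2 ≤ 6 and |y| = 2 ≥ 1. Reading y takes D from s0 back to s0, so every xyⁱz is accepted.
Pumping length from the standard proof: p = 6 (the number of states). The repeated state found above gives |xy| = j ≤ 6 and |y| = j − i ≥ 1.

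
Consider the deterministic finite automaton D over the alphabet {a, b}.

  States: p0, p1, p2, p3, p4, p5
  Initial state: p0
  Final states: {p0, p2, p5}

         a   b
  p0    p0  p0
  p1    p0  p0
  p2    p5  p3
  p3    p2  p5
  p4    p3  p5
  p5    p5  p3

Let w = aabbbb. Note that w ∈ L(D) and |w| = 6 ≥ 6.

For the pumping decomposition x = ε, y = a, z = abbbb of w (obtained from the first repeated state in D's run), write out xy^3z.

xy^3z = ε·a·a·a·abbbb = aaaabbbb.
Reading y = a takes D from p0 back to p0, so after x·y·y·y the machine is still in p0, and z then leads to the accepting state p0. Hence aaaabbbb ∈ L(D).

aaaabbbb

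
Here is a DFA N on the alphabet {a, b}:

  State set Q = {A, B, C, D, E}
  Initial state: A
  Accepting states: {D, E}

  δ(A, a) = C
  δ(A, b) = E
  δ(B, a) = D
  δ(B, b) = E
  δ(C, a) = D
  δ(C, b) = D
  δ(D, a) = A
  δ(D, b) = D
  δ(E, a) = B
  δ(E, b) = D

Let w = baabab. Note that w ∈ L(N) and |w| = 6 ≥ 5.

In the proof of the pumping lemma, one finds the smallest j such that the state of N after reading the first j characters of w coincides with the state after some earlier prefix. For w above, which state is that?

D

Run of N on w = b a a b a b:
  step 0: A  (start)
  step 1: E  (read b: A→E)
  step 2: B  (read a: E→B)
  step 3: D  (read a: B→D)
  step 4: D  (read b: D→D)   ← first repeat (D seen earlier)
  step 5: A  (read a: D→A)
  step 6: E  (read b: A→E)

The earliest repeat is at step j = 4: N is in D, which it already visited at step i = 3.
With |Q| = 5, pigeonhole forces a state repeat no later than step 5; the substring read between the first and second visits to that state can be pumped.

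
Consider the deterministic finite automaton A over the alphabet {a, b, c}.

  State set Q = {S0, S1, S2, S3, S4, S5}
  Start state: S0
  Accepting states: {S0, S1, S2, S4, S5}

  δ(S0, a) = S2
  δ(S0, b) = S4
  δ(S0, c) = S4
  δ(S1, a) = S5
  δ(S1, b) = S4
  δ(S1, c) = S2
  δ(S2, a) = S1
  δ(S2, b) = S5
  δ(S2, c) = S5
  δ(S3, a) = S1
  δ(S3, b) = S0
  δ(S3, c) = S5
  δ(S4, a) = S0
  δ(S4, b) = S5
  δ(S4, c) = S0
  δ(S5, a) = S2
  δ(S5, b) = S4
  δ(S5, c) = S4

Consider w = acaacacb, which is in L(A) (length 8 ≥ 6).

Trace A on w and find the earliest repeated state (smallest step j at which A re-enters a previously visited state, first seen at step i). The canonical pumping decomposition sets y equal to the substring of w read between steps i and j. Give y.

ca

State sequence: S0 -a-> S2 -c-> S5 -a-> S2 -a-> S1 -c-> S2 -a-> S1 -c-> S2 -b-> S5
First repeat at step 3: S2 was already visited.

So i = 1, j = 3, giving x = w[0:1] = a, y = w[1:3] = ca, z = w[3:8] = acacb.
Check: |xy| = 3 ≤ 6 and |y| = 2 ≥ 1. Reading y takes A from S2 back to S2, so every xyⁱz is accepted.
With |Q| = 6, pigeonhole forces a state repeat no later than step 6; the substring read between the first and second visits to that state can be pumped.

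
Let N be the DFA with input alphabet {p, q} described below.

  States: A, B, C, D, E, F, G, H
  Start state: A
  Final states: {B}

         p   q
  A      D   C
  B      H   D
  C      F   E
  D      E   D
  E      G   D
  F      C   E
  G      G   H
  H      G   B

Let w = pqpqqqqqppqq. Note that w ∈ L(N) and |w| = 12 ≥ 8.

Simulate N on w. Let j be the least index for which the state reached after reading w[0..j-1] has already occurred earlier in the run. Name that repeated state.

D

State sequence: A -p-> D -q-> D -p-> E -q-> D -q-> D -q-> D -q-> D -q-> D -p-> E -p-> G -q-> H -q-> B
First repeat at step 2: D was already visited.

The earliest repeat is at step j = 2: N is in D, which it already visited at step i = 1.
Since N has 8 states, any run of length ≥ 8 visits 8+1 states, so by pigeonhole some state repeats within the first 8 steps — that repeat gives the pumpable loop.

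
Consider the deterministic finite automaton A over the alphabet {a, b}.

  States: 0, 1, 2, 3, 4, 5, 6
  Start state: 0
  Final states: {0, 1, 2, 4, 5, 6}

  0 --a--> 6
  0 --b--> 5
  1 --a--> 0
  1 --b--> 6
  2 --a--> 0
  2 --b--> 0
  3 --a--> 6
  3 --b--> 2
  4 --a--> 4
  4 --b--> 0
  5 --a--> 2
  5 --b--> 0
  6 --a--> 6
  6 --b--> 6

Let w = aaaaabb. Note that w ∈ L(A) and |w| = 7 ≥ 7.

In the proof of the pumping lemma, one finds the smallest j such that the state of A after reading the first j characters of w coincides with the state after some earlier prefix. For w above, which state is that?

Run of A on w = a a a a a b b:
  step 0: 0  (start)
  step 1: 6  (read a: 0→6)
  step 2: 6  (read a: 6→6)   ← first repeat (6 seen earlier)
  step 3: 6  (read a: 6→6)
  step 4: 6  (read a: 6→6)
  step 5: 6  (read a: 6→6)
  step 6: 6  (read b: 6→6)
  step 7: 6  (read b: 6→6)

The earliest repeat is at step j = 2: A is in 6, which it already visited at step i = 1.

6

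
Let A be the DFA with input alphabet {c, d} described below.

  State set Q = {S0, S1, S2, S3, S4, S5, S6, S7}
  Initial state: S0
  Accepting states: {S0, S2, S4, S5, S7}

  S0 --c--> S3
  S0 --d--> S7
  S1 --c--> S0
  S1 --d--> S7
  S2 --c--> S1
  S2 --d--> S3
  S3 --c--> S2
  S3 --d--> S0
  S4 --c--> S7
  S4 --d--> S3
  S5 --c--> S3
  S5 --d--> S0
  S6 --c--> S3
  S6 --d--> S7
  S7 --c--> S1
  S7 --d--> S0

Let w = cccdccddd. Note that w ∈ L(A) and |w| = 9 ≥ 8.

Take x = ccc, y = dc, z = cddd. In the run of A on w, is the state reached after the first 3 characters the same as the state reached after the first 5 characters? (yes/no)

yes

State sequence: S0 -c-> S3 -c-> S2 -c-> S1 -d-> S7 -c-> S1

After x (step 3): S1. After xy (step 5): S1.
They match, so y = dc drives A around a cycle from S1 back to itself; pumping y any number of times keeps A in S1 before reading z, and xyⁱz ∈ L(A) for every i ≥ 0.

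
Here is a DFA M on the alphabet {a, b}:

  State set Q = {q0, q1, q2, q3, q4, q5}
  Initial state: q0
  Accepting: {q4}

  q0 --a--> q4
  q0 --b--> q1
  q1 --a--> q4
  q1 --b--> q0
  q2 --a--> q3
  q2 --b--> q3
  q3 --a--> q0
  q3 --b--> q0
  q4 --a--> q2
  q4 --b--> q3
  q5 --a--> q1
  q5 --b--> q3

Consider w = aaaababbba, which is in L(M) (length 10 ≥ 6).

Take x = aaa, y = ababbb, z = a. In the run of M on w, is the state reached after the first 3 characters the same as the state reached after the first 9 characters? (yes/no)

State sequence: q0 -a-> q4 -a-> q2 -a-> q3 -a-> q0 -b-> q1 -a-> q4 -b-> q3 -b-> q0 -b-> q1

After x (step 3): q3. After xy (step 9): q1.
They differ (q3 ≠ q1), so y is not a cycle from the state after x; this split is not the one the pumping-lemma construction produces, and pumping y need not keep the string in L(M).

no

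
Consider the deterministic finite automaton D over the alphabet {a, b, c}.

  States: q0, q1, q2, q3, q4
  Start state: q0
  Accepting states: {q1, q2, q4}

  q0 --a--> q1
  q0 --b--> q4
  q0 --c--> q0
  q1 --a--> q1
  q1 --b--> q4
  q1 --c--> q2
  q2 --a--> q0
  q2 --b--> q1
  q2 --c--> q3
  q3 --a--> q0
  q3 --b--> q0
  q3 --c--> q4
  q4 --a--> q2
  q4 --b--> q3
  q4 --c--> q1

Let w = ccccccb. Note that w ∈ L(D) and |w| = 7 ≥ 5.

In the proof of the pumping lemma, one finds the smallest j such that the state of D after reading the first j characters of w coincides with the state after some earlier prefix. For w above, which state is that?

q0

Run of D on w = c c c c c c b:
  step 0: q0  (start)
  step 1: q0  (read c: q0→q0)   ← first repeat (q0 seen earlier)
  step 2: q0  (read c: q0→q0)
  step 3: q0  (read c: q0→q0)
  step 4: q0  (read c: q0→q0)
  step 5: q0  (read c: q0→q0)
  step 6: q0  (read c: q0→q0)
  step 7: q4  (read b: q0→q4)

The earliest repeat is at step j = 1: D is in q0, which it already visited at step i = 0.
Since D has 5 states, any run of length ≥ 5 visits 5+1 states, so by pigeonhole some state repeats within the first 5 steps — that repeat gives the pumpable loop.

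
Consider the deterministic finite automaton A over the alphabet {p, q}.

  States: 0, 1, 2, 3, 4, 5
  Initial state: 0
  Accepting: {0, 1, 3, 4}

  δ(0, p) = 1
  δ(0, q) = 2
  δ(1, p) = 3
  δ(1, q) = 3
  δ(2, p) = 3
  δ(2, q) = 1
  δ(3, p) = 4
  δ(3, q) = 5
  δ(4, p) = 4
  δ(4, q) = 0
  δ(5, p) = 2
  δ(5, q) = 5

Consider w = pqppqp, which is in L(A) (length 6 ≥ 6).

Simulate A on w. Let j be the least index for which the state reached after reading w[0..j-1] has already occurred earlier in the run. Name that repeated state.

4

Run of A on w = p q p p q p:
  step 0: 0  (start)
  step 1: 1  (read p: 0→1)
  step 2: 3  (read q: 1→3)
  step 3: 4  (read p: 3→4)
  step 4: 4  (read p: 4→4)   ← first repeat (4 seen earlier)
  step 5: 0  (read q: 4→0)
  step 6: 1  (read p: 0→1)

The earliest repeat is at step j = 4: A is in 4, which it already visited at step i = 3.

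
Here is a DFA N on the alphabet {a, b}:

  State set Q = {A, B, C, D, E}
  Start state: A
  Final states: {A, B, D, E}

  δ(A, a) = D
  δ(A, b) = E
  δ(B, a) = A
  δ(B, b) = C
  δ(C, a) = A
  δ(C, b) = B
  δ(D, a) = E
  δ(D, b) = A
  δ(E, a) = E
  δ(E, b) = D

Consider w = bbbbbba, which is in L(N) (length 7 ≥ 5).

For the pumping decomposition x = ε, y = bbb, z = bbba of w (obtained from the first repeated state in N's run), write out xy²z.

xy^2z = ε·bbb·bbb·bbba = bbbbbbbbba.
Reading y = bbb takes N from A back to A, so after x·y·y the machine is still in A, and z then leads to the accepting state D. Hence bbbbbbbbba ∈ L(N).

bbbbbbbbba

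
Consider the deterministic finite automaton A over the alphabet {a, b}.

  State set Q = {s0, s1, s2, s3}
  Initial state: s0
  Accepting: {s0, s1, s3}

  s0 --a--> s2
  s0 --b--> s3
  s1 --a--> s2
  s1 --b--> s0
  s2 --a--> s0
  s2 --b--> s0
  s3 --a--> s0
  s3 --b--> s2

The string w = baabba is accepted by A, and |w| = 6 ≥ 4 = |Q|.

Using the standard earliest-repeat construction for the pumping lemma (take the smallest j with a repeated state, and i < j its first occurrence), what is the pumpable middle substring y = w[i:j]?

ba

Run of A on w = b a a b b a:
  step 0: s0  (start)
  step 1: s3  (read b: s0→s3)
  step 2: s0  (read a: s3→s0)   ← first repeat (s0 seen earlier)
  step 3: s2  (read a: s0→s2)
  step 4: s0  (read b: s2→s0)
  step 5: s3  (read b: s0→s3)
  step 6: s0  (read a: s3→s0)

So i = 0, j = 2, giving x = w[0:0] = ε, y = w[0:2] = ba, z = w[2:6] = abba.
Check: |xy| = 2 ≤ 4 and |y| = 2 ≥ 1. Reading y takes A from s0 back to s0, so every xyⁱz is accepted.
The DFA has 4 states, so the proof of the pumping lemma guarantees a repeated state among the first 4+1 visited; the segment between the two visits is the pumpable y.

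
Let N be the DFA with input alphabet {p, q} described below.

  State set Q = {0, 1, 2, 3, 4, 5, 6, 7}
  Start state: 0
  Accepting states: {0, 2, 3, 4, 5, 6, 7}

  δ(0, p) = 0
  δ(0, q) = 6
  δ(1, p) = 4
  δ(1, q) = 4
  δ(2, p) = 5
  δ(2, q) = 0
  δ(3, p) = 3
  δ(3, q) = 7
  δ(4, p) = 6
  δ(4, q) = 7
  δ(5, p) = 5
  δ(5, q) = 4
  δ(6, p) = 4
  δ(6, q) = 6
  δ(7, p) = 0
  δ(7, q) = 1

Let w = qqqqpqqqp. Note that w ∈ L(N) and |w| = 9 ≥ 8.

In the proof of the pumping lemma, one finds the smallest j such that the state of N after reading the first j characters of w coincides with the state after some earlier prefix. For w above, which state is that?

State sequence: 0 -q-> 6 -q-> 6 -q-> 6 -q-> 6 -p-> 4 -q-> 7 -q-> 1 -q-> 4 -p-> 6
First repeat at step 2: 6 was already visited.

The earliest repeat is at step j = 2: N is in 6, which it already visited at step i = 1.

6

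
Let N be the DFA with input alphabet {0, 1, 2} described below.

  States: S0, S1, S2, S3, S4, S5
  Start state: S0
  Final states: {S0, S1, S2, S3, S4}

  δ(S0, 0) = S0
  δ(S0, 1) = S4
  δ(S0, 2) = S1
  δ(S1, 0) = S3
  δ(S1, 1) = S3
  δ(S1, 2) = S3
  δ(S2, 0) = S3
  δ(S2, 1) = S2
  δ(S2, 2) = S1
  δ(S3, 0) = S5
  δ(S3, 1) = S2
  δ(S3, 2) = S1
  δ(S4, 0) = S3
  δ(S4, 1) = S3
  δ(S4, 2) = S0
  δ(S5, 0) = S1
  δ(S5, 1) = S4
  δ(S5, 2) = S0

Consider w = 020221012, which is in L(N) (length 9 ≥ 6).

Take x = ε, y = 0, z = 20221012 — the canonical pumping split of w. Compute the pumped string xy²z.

xy^2z = ε·0·0·20221012 = 0020221012.
Reading y = 0 takes N from S0 back to S0, so after x·y·y the machine is still in S0, and z then leads to the accepting state S1. Hence 0020221012 ∈ L(N).

0020221012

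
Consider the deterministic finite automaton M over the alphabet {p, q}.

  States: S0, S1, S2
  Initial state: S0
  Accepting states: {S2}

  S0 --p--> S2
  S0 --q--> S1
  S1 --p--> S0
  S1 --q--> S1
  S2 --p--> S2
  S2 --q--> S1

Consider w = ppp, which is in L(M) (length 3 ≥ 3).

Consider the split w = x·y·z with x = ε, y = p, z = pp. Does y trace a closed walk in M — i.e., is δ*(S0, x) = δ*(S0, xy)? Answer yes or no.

State sequence: S0 -p-> S2

After x (step 0): S0. After xy (step 1): S2.
They differ (S0 ≠ S2), so y is not a cycle from the state after x; this split is not the one the pumping-lemma construction produces, and pumping y need not keep the string in L(M).

no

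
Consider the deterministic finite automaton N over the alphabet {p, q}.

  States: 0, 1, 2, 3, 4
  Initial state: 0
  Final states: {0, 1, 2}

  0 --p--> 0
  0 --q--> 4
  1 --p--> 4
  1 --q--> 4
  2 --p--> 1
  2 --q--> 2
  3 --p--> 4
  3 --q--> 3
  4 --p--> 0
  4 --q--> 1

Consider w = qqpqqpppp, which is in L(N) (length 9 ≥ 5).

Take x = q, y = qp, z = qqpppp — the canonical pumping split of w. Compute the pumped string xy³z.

qqpqpqpqqpppp

xy^3z = q·qp·qp·qp·qqpppp = qqpqpqpqqpppp.
Reading y = qp takes N from 4 back to 4, so after x·y·y·y the machine is still in 4, and z then leads to the accepting state 0. Hence qqpqpqpqqpppp ∈ L(N).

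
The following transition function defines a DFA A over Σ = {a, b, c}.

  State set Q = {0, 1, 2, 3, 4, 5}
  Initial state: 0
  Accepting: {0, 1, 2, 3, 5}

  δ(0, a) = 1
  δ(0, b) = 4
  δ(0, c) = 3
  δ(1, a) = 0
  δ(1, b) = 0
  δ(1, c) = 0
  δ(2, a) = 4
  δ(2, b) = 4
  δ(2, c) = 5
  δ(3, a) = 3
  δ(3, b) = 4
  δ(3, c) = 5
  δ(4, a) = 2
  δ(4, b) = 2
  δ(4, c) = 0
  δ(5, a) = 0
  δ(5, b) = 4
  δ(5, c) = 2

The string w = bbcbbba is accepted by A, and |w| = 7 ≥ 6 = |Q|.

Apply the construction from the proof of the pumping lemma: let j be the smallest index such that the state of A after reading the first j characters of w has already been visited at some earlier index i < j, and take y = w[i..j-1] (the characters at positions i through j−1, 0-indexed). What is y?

State sequence: 0 -b-> 4 -b-> 2 -c-> 5 -b-> 4 -b-> 2 -b-> 4 -a-> 2
First repeat at step 4: 4 was already visited.

So i = 1, j = 4, giving x = w[0:1] = b, y = w[1:4] = bcb, z = w[4:7] = bba.
Check: |xy| = 4 ≤ 6 and |y| = 3 ≥ 1. Reading y takes A from 4 back to 4, so every xyⁱz is accepted.

bcb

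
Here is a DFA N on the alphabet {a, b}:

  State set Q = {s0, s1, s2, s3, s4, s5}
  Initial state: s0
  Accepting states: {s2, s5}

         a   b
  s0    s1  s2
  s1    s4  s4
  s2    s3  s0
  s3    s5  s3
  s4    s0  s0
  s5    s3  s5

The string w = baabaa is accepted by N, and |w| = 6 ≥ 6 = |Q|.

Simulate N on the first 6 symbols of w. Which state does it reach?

s5

State sequence: s0 -b-> s2 -a-> s3 -a-> s5 -b-> s5 -a-> s3 -a-> s5

After reading 6 characters, N is in state s5.
(This kind of state-tracing is the core of the pumping-lemma construction: with 6 states, pigeonhole forces a repeat within the first 6 steps.)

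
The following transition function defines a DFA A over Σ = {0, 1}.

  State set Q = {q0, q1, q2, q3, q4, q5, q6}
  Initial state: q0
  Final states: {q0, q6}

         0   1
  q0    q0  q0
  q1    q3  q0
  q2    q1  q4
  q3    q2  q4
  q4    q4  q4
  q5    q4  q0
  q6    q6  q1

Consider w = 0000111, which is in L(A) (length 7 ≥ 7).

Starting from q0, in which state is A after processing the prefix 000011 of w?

State sequence: q0 -0-> q0 -0-> q0 -0-> q0 -0-> q0 -1-> q0 -1-> q0

After reading 6 characters, A is in state q0.

q0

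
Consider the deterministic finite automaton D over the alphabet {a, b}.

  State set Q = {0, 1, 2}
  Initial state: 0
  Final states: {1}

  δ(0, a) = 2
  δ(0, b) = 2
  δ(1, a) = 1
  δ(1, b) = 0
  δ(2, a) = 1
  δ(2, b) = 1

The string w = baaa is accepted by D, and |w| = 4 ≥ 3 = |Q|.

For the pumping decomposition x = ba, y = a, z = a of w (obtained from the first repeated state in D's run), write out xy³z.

xy^3z = ba·a·a·a·a = baaaaa.
Reading y = a takes D from 1 back to 1, so after x·y·y·y the machine is still in 1, and z then leads to the accepting state 1. Hence baaaaa ∈ L(D).

baaaaa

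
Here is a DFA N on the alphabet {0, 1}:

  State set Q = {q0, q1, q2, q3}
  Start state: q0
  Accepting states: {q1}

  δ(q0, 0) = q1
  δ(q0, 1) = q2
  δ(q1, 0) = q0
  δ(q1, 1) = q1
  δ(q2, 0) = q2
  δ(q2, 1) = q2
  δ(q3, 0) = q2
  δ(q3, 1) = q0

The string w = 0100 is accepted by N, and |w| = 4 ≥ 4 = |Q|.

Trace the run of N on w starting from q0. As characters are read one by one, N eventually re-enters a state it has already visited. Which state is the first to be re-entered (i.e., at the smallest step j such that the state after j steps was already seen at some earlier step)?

q1

Run of N on w = 0 1 0 0:
  step 0: q0  (start)
  step 1: q1  (read 0: q0→q1)
  step 2: q1  (read 1: q1→q1)   ← first repeat (q1 seen earlier)
  step 3: q0  (read 0: q1→q0)
  step 4: q1  (read 0: q0→q1)

The earliest repeat is at step j = 2: N is in q1, which it already visited at step i = 1.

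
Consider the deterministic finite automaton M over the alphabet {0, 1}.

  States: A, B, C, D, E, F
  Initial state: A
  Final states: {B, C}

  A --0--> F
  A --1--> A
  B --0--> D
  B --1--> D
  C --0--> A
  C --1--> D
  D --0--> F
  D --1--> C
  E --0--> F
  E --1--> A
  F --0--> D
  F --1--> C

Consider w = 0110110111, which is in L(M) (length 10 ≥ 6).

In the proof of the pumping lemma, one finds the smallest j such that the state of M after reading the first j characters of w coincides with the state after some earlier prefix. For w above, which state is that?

F

Run of M on w = 0 1 1 0 1 1 0 1 1 1:
  step 0: A  (start)
  step 1: F  (read 0: A→F)
  step 2: C  (read 1: F→C)
  step 3: D  (read 1: C→D)
  step 4: F  (read 0: D→F)   ← first repeat (F seen earlier)
  step 5: C  (read 1: F→C)
  step 6: D  (read 1: C→D)
  step 7: F  (read 0: D→F)
  step 8: C  (read 1: F→C)
  step 9: D  (read 1: C→D)
  step 10: C  (read 1: D→C)

The earliest repeat is at step j = 4: M is in F, which it already visited at step i = 1.
Since M has 6 states, any run of length ≥ 6 visits 6+1 states, so by pigeonhole some state repeats within the first 6 steps — that repeat gives the pumpable loop.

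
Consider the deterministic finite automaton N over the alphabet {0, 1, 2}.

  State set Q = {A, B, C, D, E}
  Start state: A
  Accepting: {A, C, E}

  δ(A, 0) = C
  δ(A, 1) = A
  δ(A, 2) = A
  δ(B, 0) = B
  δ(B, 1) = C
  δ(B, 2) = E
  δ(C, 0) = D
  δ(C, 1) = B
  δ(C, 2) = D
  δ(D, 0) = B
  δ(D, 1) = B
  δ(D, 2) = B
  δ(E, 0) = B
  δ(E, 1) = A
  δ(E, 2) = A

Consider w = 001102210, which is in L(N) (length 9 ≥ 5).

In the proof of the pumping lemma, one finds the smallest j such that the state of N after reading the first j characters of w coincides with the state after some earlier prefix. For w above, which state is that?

C

State sequence: A -0-> C -0-> D -1-> B -1-> C -0-> D -2-> B -2-> E -1-> A -0-> C
First repeat at step 4: C was already visited.

The earliest repeat is at step j = 4: N is in C, which it already visited at step i = 1.
With |Q| = 5, pigeonhole forces a state repeat no later than step 5; the substring read between the first and second visits to that state can be pumped.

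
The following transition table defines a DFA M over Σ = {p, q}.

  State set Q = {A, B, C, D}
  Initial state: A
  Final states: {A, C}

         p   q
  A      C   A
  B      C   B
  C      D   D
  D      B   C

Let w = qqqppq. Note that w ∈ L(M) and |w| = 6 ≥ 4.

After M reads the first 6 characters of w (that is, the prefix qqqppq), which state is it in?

C

Run of M on the first 6 characters of w = q q q p p q:
  step 0: A  (start)
  step 1: A  (read q: A→A)
  step 2: A  (read q: A→A)
  step 3: A  (read q: A→A)
  step 4: C  (read p: A→C)
  step 5: D  (read p: C→D)
  step 6: C  (read q: D→C)

After reading 6 characters, M is in state C.
(This kind of state-tracing is the core of the pumping-lemma construction: with 4 states, pigeonhole forces a repeat within the first 4 steps.)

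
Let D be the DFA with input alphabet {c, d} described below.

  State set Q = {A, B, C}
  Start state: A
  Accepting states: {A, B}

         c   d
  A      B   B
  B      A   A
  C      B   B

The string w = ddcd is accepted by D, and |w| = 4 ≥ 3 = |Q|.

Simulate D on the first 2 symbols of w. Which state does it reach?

A

State sequence: A -d-> B -d-> A

After reading 2 characters, D is in state A.
(This kind of state-tracing is the core of the pumping-lemma construction: with 3 states, pigeonhole forces a repeat within the first 3 steps.)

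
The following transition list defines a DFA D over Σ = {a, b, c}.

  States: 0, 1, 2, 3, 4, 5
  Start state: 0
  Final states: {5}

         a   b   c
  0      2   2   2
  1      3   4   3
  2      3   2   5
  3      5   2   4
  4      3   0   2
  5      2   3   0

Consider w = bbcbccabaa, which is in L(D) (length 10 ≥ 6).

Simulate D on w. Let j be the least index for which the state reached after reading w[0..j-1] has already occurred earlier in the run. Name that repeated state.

State sequence: 0 -b-> 2 -b-> 2 -c-> 5 -b-> 3 -c-> 4 -c-> 2 -a-> 3 -b-> 2 -a-> 3 -a-> 5
First repeat at step 2: 2 was already visited.

The earliest repeat is at step j = 2: D is in 2, which it already visited at step i = 1.
The DFA has 6 states, so the proof of the pumping lemma guarantees a repeated state among the first 6+1 visited; the segment between the two visits is the pumpable y.

2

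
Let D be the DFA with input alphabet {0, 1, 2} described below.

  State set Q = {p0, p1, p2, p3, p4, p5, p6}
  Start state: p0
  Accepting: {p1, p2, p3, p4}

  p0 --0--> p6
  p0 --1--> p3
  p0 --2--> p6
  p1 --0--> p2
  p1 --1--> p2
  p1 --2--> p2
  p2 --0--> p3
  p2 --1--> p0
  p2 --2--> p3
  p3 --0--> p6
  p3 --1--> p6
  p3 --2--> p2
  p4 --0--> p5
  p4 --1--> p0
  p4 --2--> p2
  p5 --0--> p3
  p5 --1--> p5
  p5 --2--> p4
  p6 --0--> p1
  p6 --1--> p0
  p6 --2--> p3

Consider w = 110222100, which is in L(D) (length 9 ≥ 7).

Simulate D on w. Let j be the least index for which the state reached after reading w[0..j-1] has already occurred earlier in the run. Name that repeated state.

Run of D on w = 1 1 0 2 2 2 1 0 0:
  step 0: p0  (start)
  step 1: p3  (read 1: p0→p3)
  step 2: p6  (read 1: p3→p6)
  step 3: p1  (read 0: p6→p1)
  step 4: p2  (read 2: p1→p2)
  step 5: p3  (read 2: p2→p3)   ← first repeat (p3 seen earlier)
  step 6: p2  (read 2: p3→p2)
  step 7: p0  (read 1: p2→p0)
  step 8: p6  (read 0: p0→p6)
  step 9: p1  (read 0: p6→p1)

The earliest repeat is at step j = 5: D is in p3, which it already visited at step i = 1.
Since D has 7 states, any run of length ≥ 7 visits 7+1 states, so by pigeonhole some state repeats within the first 7 steps — that repeat gives the pumpable loop.

p3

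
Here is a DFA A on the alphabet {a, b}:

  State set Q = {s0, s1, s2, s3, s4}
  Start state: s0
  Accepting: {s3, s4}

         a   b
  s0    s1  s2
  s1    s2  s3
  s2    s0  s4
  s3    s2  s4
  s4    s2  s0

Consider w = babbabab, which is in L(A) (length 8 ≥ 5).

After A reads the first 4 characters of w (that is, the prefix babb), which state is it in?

s4

State sequence: s0 -b-> s2 -a-> s0 -b-> s2 -b-> s4

After reading 4 characters, A is in state s4.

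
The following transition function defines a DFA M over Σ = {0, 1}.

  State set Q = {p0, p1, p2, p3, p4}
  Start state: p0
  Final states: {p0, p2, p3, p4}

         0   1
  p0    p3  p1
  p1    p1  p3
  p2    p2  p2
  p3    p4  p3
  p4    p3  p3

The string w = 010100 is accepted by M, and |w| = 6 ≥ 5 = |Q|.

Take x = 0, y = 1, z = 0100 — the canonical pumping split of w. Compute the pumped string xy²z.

0110100

xy^2z = 0·1·1·0100 = 0110100.
Reading y = 1 takes M from p3 back to p3, so after x·y·y the machine is still in p3, and z then leads to the accepting state p3. Hence 0110100 ∈ L(M).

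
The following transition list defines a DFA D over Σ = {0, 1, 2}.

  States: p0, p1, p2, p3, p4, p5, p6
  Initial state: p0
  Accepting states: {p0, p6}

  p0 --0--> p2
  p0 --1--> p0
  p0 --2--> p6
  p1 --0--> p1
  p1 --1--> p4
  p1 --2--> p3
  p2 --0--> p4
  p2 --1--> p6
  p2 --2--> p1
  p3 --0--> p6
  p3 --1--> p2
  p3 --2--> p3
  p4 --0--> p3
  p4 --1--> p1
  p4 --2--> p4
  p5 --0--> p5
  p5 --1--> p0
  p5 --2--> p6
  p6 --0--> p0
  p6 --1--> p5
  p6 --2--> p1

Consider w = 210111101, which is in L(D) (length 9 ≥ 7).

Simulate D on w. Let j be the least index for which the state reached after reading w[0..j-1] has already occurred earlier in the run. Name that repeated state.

Run of D on w = 2 1 0 1 1 1 1 0 1:
  step 0: p0  (start)
  step 1: p6  (read 2: p0→p6)
  step 2: p5  (read 1: p6→p5)
  step 3: p5  (read 0: p5→p5)   ← first repeat (p5 seen earlier)
  step 4: p0  (read 1: p5→p0)
  step 5: p0  (read 1: p0→p0)
  step 6: p0  (read 1: p0→p0)
  step 7: p0  (read 1: p0→p0)
  step 8: p2  (read 0: p0→p2)
  step 9: p6  (read 1: p2→p6)

The earliest repeat is at step j = 3: D is in p5, which it already visited at step i = 2.

p5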